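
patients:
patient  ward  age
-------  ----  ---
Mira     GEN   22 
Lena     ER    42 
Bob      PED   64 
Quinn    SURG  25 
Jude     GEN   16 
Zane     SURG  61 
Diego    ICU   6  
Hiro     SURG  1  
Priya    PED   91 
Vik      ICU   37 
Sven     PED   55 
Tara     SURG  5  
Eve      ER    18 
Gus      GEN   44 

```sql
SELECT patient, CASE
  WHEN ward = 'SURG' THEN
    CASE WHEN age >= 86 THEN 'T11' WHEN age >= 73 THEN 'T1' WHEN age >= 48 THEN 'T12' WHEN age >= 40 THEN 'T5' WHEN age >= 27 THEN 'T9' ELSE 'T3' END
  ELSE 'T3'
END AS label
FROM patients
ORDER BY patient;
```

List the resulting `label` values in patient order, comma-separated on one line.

T3, T3, T3, T3, T3, T3, T3, T3, T3, T3, T3, T3, T3, T12

patient=Bob: ward='PED' → outer ELSE → T3
patient=Diego: ward='ICU' → outer ELSE → T3
patient=Eve: ward='ER' → outer ELSE → T3
patient=Gus: ward='GEN' → outer ELSE → T3
patient=Hiro: ward='SURG' → inner[ELSE] → T3
patient=Jude: ward='GEN' → outer ELSE → T3
patient=Lena: ward='ER' → outer ELSE → T3
patient=Mira: ward='GEN' → outer ELSE → T3
patient=Priya: ward='PED' → outer ELSE → T3
patient=Quinn: ward='SURG' → inner[ELSE] → T3
patient=Sven: ward='PED' → outer ELSE → T3
patient=Tara: ward='SURG' → inner[ELSE] → T3
patient=Vik: ward='ICU' → outer ELSE → T3
patient=Zane: ward='SURG' → inner[age >= 48] → T12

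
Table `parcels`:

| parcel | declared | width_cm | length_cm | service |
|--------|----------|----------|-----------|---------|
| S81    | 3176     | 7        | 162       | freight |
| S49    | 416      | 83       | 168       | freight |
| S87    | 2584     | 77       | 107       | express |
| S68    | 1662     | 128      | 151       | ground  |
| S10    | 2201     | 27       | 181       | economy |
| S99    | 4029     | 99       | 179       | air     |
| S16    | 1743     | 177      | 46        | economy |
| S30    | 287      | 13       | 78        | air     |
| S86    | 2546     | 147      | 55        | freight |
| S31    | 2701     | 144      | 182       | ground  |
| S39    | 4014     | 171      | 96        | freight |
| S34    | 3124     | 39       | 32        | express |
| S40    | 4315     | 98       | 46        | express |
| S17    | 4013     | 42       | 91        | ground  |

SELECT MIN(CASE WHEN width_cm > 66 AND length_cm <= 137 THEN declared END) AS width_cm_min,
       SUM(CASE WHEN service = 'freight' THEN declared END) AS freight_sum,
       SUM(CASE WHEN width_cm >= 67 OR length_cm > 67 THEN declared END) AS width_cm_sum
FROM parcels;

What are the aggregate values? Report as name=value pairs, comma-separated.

width_cm_min=1743, freight_sum=10152, width_cm_sum=33687

[width_cm_min: width_cm > 66 AND length_cm <= 137]
parcel=S81: ✗
parcel=S49: ✗
parcel=S87: ✓ → 2584
parcel=S68: ✗
parcel=S10: ✗
parcel=S99: ✗
parcel=S16: ✓ → 1743
parcel=S30: ✗
parcel=S86: ✓ → 2546
parcel=S31: ✗
parcel=S39: ✓ → 4014
parcel=S34: ✗
parcel=S40: ✓ → 4315
parcel=S17: ✗
width_cm_min = MIN(2584, 1743, 2546, 4014, 4315) = 1743
—
[freight_sum: service = 'freight']
parcel=S81: ✓ → 3176
parcel=S49: ✓ → 416
parcel=S87: ✗
parcel=S68: ✗
parcel=S10: ✗
parcel=S99: ✗
parcel=S16: ✗
parcel=S30: ✗
parcel=S86: ✓ → 2546
parcel=S31: ✗
parcel=S39: ✓ → 4014
parcel=S34: ✗
parcel=S40: ✗
parcel=S17: ✗
freight_sum = 3176 + 416 + 2546 + 4014 = 10152
—
[width_cm_sum: width_cm >= 67 OR length_cm > 67]
parcel=S81: ✓ → 3176
parcel=S49: ✓ → 416
parcel=S87: ✓ → 2584
parcel=S68: ✓ → 1662
parcel=S10: ✓ → 2201
parcel=S99: ✓ → 4029
parcel=S16: ✓ → 1743
parcel=S30: ✓ → 287
parcel=S86: ✓ → 2546
parcel=S31: ✓ → 2701
parcel=S39: ✓ → 4014
parcel=S34: ✗
parcel=S40: ✓ → 4315
parcel=S17: ✓ → 4013
width_cm_sum = 3176 + 416 + 2584 + 1662 + 2201 + 4029 + 1743 + 287 + 2546 + 2701 + 4014 + 4315 + 4013 = 33687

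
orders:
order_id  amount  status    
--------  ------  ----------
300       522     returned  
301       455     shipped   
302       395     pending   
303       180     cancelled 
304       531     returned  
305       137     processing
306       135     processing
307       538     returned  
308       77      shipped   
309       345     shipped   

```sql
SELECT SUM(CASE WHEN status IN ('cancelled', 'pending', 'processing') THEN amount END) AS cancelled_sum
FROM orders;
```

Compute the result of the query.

order_id=300: ✗
order_id=301: ✗
order_id=302: ✓ → 395
order_id=303: ✓ → 180
order_id=304: ✗
order_id=305: ✓ → 137
order_id=306: ✓ → 135
order_id=307: ✗
order_id=308: ✗
order_id=309: ✗
cancelled_sum = 395 + 180 + 137 + 135 = 847

847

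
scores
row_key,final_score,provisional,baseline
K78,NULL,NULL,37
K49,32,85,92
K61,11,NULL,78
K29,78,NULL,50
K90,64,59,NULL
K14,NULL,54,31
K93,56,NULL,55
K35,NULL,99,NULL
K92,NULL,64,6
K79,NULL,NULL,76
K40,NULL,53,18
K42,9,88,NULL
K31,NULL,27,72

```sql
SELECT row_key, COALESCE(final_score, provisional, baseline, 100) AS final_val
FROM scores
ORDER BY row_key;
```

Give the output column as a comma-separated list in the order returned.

row_key=K14: final_score=NULL, provisional=54 → 54
row_key=K29: final_score=78 → 78
row_key=K31: final_score=NULL, provisional=27 → 27
row_key=K35: final_score=NULL, provisional=99 → 99
row_key=K40: final_score=NULL, provisional=53 → 53
row_key=K42: final_score=9 → 9
row_key=K49: final_score=32 → 32
row_key=K61: final_score=11 → 11
row_key=K78: final_score=NULL, provisional=NULL, baseline=37 → 37
row_key=K79: final_score=NULL, provisional=NULL, baseline=76 → 76
row_key=K90: final_score=64 → 64
row_key=K92: final_score=NULL, provisional=64 → 64
row_key=K93: final_score=56 → 56

54, 78, 27, 99, 53, 9, 32, 11, 37, 76, 64, 64, 56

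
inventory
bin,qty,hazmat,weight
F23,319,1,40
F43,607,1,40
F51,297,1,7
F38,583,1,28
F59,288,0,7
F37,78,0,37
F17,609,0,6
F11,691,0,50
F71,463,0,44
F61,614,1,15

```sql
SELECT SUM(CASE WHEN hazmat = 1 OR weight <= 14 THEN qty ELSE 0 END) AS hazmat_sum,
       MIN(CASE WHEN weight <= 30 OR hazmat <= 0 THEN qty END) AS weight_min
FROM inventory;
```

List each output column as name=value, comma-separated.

[hazmat_sum: hazmat = 1 OR weight <= 14]
bin=F23: ✓ → 319
bin=F43: ✓ → 607
bin=F51: ✓ → 297
bin=F38: ✓ → 583
bin=F59: ✓ → 288
bin=F37: ✗
bin=F17: ✓ → 609
bin=F11: ✗
bin=F71: ✗
bin=F61: ✓ → 614
hazmat_sum = 319 + 607 + 297 + 583 + 288 + 609 + 614 = 3317
—
[weight_min: weight <= 30 OR hazmat <= 0]
bin=F23: ✗
bin=F43: ✗
bin=F51: ✓ → 297
bin=F38: ✓ → 583
bin=F59: ✓ → 288
bin=F37: ✓ → 78
bin=F17: ✓ → 609
bin=F11: ✓ → 691
bin=F71: ✓ → 463
bin=F61: ✓ → 614
weight_min = MIN(297, 583, 288, 78, 609, 691, 463, 614) = 78

hazmat_sum=3317, weight_min=78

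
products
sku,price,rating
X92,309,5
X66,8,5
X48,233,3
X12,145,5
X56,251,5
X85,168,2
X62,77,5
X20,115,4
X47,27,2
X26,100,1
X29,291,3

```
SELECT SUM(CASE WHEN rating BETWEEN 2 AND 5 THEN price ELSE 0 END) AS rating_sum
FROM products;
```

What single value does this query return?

sku=X92: ✓ → 309
sku=X66: ✓ → 8
sku=X48: ✓ → 233
sku=X12: ✓ → 145
sku=X56: ✓ → 251
sku=X85: ✓ → 168
sku=X62: ✓ → 77
sku=X20: ✓ → 115
sku=X47: ✓ → 27
sku=X26: ✗
sku=X29: ✓ → 291
rating_sum = 309 + 8 + 233 + 145 + 251 + 168 + 77 + 115 + 27 + 291 = 1624

1624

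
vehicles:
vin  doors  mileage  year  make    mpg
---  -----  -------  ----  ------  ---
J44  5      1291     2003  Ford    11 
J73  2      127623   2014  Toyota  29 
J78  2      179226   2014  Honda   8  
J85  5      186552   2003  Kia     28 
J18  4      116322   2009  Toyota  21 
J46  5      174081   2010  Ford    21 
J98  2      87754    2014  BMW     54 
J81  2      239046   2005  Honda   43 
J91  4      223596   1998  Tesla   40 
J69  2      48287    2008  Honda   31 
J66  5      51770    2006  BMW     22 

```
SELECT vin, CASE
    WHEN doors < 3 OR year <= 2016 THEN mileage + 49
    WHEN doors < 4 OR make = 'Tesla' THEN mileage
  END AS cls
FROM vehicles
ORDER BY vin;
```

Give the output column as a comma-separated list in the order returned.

116371, 1340, 174130, 51819, 48336, 127672, 179275, 239095, 186601, 223645, 87803

vin=J18: doors < 3 OR year <= 2016 → 116371
vin=J44: doors < 3 OR year <= 2016 → 1340
vin=J46: doors < 3 OR year <= 2016 → 174130
vin=J66: doors < 3 OR year <= 2016 → 51819
vin=J69: doors < 3 OR year <= 2016 → 48336
vin=J73: doors < 3 OR year <= 2016 → 127672
vin=J78: doors < 3 OR year <= 2016 → 179275
vin=J81: doors < 3 OR year <= 2016 → 239095
vin=J85: doors < 3 OR year <= 2016 → 186601
vin=J91: doors < 3 OR year <= 2016 → 223645
vin=J98: doors < 3 OR year <= 2016 → 87803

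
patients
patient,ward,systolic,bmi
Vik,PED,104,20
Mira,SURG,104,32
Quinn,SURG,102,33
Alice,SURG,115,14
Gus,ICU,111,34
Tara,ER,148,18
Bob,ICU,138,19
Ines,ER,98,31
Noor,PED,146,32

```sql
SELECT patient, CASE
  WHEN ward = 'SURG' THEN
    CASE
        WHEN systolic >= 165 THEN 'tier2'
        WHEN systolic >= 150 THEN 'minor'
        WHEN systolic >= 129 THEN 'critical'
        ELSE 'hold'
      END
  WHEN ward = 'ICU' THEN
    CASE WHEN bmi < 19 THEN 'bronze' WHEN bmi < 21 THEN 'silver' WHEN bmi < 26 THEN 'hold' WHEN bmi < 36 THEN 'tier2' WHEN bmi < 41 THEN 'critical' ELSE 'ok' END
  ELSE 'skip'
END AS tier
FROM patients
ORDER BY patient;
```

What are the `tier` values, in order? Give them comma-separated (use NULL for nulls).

hold, silver, tier2, skip, hold, skip, hold, skip, skip

patient=Alice: ward='SURG' → inner[ELSE] → hold
patient=Bob: ward='ICU' → inner[bmi < 21] → silver
patient=Gus: ward='ICU' → inner[bmi < 36] → tier2
patient=Ines: ward='ER' → outer ELSE → skip
patient=Mira: ward='SURG' → inner[ELSE] → hold
patient=Noor: ward='PED' → outer ELSE → skip
patient=Quinn: ward='SURG' → inner[ELSE] → hold
patient=Tara: ward='ER' → outer ELSE → skip
patient=Vik: ward='PED' → outer ELSE → skip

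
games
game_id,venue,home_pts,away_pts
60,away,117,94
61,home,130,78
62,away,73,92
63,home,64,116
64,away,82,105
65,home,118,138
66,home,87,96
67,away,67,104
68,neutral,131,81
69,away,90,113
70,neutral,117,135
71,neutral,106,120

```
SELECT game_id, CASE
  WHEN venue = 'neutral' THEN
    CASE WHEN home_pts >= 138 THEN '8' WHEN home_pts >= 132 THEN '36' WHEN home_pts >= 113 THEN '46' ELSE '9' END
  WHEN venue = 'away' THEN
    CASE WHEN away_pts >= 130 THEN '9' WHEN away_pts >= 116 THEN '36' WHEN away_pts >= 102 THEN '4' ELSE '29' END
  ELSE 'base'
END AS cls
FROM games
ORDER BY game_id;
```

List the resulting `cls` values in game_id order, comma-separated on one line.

game_id=60: venue='away' → inner[ELSE] → 29
game_id=61: venue='home' → outer ELSE → base
game_id=62: venue='away' → inner[ELSE] → 29
game_id=63: venue='home' → outer ELSE → base
game_id=64: venue='away' → inner[away_pts >= 102] → 4
game_id=65: venue='home' → outer ELSE → base
game_id=66: venue='home' → outer ELSE → base
game_id=67: venue='away' → inner[away_pts >= 102] → 4
game_id=68: venue='neutral' → inner[home_pts >= 113] → 46
game_id=69: venue='away' → inner[away_pts >= 102] → 4
game_id=70: venue='neutral' → inner[home_pts >= 113] → 46
game_id=71: venue='neutral' → inner[ELSE] → 9

29, base, 29, base, 4, base, base, 4, 46, 4, 46, 9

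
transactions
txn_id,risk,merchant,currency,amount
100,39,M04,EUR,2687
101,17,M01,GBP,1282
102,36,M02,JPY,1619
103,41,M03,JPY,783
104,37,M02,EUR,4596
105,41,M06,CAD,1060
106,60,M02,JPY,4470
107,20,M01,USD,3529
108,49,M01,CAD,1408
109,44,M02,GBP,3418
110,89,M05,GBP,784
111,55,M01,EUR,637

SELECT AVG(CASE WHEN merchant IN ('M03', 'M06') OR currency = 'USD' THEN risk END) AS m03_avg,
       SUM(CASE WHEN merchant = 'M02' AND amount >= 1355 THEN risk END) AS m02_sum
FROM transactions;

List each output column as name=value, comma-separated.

m03_avg=34, m02_sum=177

[m03_avg: merchant IN ('M03', 'M06') OR currency = 'USD']
txn_id=100: ✗
txn_id=101: ✗
txn_id=102: ✗
txn_id=103: ✓ → 41
txn_id=104: ✗
txn_id=105: ✓ → 41
txn_id=106: ✗
txn_id=107: ✓ → 20
txn_id=108: ✗
txn_id=109: ✗
txn_id=110: ✗
txn_id=111: ✗
m03_avg = (41 + 41 + 20) / 3 = 34
—
[m02_sum: merchant = 'M02' AND amount >= 1355]
txn_id=100: ✗
txn_id=101: ✗
txn_id=102: ✓ → 36
txn_id=103: ✗
txn_id=104: ✓ → 37
txn_id=105: ✗
txn_id=106: ✓ → 60
txn_id=107: ✗
txn_id=108: ✗
txn_id=109: ✓ → 44
txn_id=110: ✗
txn_id=111: ✗
m02_sum = 36 + 37 + 60 + 44 = 177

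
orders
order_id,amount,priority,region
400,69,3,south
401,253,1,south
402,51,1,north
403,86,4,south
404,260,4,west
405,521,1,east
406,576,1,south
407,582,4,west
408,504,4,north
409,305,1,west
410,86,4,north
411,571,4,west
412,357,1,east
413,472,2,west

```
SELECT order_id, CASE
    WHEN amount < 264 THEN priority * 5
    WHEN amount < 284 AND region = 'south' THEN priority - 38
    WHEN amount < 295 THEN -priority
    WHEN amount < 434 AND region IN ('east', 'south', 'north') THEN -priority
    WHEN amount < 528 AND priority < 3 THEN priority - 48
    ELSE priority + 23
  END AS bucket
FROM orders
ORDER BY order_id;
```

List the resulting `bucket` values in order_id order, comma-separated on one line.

order_id=400: amount < 264 → 15
order_id=401: amount < 264 → 5
order_id=402: amount < 264 → 5
order_id=403: amount < 264 → 20
order_id=404: amount < 264 → 20
order_id=405: amount < 528 AND priority < 3 → -47
order_id=406: ELSE → 24
order_id=407: ELSE → 27
order_id=408: ELSE → 27
order_id=409: amount < 528 AND priority < 3 → -47
order_id=410: amount < 264 → 20
order_id=411: ELSE → 27
order_id=412: amount < 434 AND region IN ('east', 'south', 'north') → -1
order_id=413: amount < 528 AND priority < 3 → -46

15, 5, 5, 20, 20, -47, 24, 27, 27, -47, 20, 27, -1, -46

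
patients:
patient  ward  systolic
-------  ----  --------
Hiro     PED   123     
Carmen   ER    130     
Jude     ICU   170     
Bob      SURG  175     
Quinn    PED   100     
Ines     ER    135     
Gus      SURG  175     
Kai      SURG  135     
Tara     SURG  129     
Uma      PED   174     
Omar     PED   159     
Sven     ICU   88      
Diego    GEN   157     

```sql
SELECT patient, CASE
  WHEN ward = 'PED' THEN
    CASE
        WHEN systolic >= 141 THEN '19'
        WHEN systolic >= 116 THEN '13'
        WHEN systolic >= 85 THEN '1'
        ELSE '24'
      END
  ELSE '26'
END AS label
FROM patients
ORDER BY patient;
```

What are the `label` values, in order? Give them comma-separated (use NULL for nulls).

26, 26, 26, 26, 13, 26, 26, 26, 19, 1, 26, 26, 19

patient=Bob: ward='SURG' → outer ELSE → 26
patient=Carmen: ward='ER' → outer ELSE → 26
patient=Diego: ward='GEN' → outer ELSE → 26
patient=Gus: ward='SURG' → outer ELSE → 26
patient=Hiro: ward='PED' → inner[systolic >= 116] → 13
patient=Ines: ward='ER' → outer ELSE → 26
patient=Jude: ward='ICU' → outer ELSE → 26
patient=Kai: ward='SURG' → outer ELSE → 26
patient=Omar: ward='PED' → inner[systolic >= 141] → 19
patient=Quinn: ward='PED' → inner[systolic >= 85] → 1
patient=Sven: ward='ICU' → outer ELSE → 26
patient=Tara: ward='SURG' → outer ELSE → 26
patient=Uma: ward='PED' → inner[systolic >= 141] → 19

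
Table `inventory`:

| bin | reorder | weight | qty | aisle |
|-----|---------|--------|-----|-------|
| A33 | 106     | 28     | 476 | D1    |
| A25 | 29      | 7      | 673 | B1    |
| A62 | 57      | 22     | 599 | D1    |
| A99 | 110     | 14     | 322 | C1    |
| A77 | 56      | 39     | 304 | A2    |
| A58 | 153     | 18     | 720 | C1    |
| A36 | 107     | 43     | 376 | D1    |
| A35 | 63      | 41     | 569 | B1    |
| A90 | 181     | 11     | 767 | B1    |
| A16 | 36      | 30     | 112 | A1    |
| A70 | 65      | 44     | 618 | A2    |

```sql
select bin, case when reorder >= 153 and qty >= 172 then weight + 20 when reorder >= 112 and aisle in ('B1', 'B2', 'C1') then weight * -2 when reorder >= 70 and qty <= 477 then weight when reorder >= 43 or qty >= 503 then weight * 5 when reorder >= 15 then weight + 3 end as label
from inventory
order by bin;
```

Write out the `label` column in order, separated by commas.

33, 35, 28, 205, 43, 38, 110, 220, 195, 31, 14

bin=A16: reorder >= 15 → 33
bin=A25: reorder >= 43 or qty >= 503 → 35
bin=A33: reorder >= 70 and qty <= 477 → 28
bin=A35: reorder >= 43 or qty >= 503 → 205
bin=A36: reorder >= 70 and qty <= 477 → 43
bin=A58: reorder >= 153 and qty >= 172 → 38
bin=A62: reorder >= 43 or qty >= 503 → 110
bin=A70: reorder >= 43 or qty >= 503 → 220
bin=A77: reorder >= 43 or qty >= 503 → 195
bin=A90: reorder >= 153 and qty >= 172 → 31
bin=A99: reorder >= 70 and qty <= 477 → 14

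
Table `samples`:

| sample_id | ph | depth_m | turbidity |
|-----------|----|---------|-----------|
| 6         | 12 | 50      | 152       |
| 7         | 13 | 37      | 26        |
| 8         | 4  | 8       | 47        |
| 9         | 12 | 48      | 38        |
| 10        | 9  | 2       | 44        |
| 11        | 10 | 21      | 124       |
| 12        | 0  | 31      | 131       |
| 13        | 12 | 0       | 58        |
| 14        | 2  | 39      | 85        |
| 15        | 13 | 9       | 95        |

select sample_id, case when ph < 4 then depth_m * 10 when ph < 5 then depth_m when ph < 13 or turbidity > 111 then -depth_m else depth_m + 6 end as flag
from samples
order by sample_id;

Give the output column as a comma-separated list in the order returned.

-50, 43, 8, -48, -2, -21, 310, 0, 390, 15

sample_id=6: ph < 13 or turbidity > 111 → -50
sample_id=7: ELSE → 43
sample_id=8: ph < 5 → 8
sample_id=9: ph < 13 or turbidity > 111 → -48
sample_id=10: ph < 13 or turbidity > 111 → -2
sample_id=11: ph < 13 or turbidity > 111 → -21
sample_id=12: ph < 4 → 310
sample_id=13: ph < 13 or turbidity > 111 → 0
sample_id=14: ph < 4 → 390
sample_id=15: ELSE → 15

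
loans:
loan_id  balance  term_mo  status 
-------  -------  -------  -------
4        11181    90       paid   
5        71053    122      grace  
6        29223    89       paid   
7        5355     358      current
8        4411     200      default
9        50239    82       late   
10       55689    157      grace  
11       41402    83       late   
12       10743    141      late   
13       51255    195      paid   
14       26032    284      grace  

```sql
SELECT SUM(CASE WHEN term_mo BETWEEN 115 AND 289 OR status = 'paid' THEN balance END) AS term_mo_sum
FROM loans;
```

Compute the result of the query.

259587

loan_id=4: ✓ → 11181
loan_id=5: ✓ → 71053
loan_id=6: ✓ → 29223
loan_id=7: ✗
loan_id=8: ✓ → 4411
loan_id=9: ✗
loan_id=10: ✓ → 55689
loan_id=11: ✗
loan_id=12: ✓ → 10743
loan_id=13: ✓ → 51255
loan_id=14: ✓ → 26032
term_mo_sum = 11181 + 71053 + 29223 + 4411 + 55689 + 10743 + 51255 + 26032 = 259587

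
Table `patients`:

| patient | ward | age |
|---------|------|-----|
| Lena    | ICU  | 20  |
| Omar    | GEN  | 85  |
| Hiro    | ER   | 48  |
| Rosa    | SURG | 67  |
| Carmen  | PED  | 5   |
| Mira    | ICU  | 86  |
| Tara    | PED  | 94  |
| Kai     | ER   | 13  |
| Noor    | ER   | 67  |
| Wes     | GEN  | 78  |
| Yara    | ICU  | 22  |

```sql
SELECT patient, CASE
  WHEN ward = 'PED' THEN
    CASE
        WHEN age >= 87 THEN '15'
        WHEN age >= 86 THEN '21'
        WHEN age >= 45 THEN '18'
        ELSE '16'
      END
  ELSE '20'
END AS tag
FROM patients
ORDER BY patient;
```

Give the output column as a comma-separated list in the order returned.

16, 20, 20, 20, 20, 20, 20, 20, 15, 20, 20

patient=Carmen: ward='PED' → inner[ELSE] → 16
patient=Hiro: ward='ER' → outer ELSE → 20
patient=Kai: ward='ER' → outer ELSE → 20
patient=Lena: ward='ICU' → outer ELSE → 20
patient=Mira: ward='ICU' → outer ELSE → 20
patient=Noor: ward='ER' → outer ELSE → 20
patient=Omar: ward='GEN' → outer ELSE → 20
patient=Rosa: ward='SURG' → outer ELSE → 20
patient=Tara: ward='PED' → inner[age >= 87] → 15
patient=Wes: ward='GEN' → outer ELSE → 20
patient=Yara: ward='ICU' → outer ELSE → 20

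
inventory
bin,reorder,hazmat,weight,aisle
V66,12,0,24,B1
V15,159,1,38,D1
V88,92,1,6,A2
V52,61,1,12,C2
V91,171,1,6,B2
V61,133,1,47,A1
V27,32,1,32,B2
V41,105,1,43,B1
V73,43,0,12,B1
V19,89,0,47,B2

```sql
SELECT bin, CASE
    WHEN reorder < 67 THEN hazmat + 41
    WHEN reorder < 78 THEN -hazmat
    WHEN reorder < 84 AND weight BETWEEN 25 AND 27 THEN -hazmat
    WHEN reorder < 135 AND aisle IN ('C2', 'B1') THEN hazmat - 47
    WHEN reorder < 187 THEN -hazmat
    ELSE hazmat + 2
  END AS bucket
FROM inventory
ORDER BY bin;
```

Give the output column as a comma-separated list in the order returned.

-1, 0, 42, -46, 42, -1, 41, 41, -1, -1

bin=V15: reorder < 187 → -1
bin=V19: reorder < 187 → 0
bin=V27: reorder < 67 → 42
bin=V41: reorder < 135 AND aisle IN ('C2', 'B1') → -46
bin=V52: reorder < 67 → 42
bin=V61: reorder < 187 → -1
bin=V66: reorder < 67 → 41
bin=V73: reorder < 67 → 41
bin=V88: reorder < 187 → -1
bin=V91: reorder < 187 → -1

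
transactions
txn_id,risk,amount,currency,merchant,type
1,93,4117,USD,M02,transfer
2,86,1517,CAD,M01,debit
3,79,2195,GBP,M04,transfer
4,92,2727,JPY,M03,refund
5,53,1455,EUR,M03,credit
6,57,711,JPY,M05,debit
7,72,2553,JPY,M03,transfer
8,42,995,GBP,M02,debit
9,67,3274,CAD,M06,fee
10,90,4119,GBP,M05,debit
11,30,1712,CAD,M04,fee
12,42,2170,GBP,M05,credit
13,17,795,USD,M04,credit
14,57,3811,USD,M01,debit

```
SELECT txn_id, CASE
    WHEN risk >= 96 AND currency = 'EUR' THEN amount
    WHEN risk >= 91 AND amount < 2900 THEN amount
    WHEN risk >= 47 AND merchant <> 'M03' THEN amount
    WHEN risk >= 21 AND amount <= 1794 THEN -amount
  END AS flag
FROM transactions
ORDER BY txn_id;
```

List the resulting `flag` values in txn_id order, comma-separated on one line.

4117, 1517, 2195, 2727, -1455, 711, NULL, -995, 3274, 4119, -1712, NULL, NULL, 3811

txn_id=1: risk >= 47 AND merchant <> 'M03' → 4117
txn_id=2: risk >= 47 AND merchant <> 'M03' → 1517
txn_id=3: risk >= 47 AND merchant <> 'M03' → 2195
txn_id=4: risk >= 91 AND amount < 2900 → 2727
txn_id=5: risk >= 21 AND amount <= 1794 → -1455
txn_id=6: risk >= 47 AND merchant <> 'M03' → 711
txn_id=7: (no match → NULL) → NULL
txn_id=8: risk >= 21 AND amount <= 1794 → -995
txn_id=9: risk >= 47 AND merchant <> 'M03' → 3274
txn_id=10: risk >= 47 AND merchant <> 'M03' → 4119
txn_id=11: risk >= 21 AND amount <= 1794 → -1712
txn_id=12: (no match → NULL) → NULL
txn_id=13: (no match → NULL) → NULL
txn_id=14: risk >= 47 AND merchant <> 'M03' → 3811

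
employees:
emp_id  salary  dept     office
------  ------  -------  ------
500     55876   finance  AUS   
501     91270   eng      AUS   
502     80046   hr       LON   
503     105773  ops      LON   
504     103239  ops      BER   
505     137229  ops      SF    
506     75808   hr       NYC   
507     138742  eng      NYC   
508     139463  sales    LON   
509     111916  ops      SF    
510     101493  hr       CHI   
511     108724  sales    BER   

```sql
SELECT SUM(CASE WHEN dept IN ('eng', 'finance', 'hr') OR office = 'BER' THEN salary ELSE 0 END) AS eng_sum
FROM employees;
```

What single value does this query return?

emp_id=500: ✓ → 55876
emp_id=501: ✓ → 91270
emp_id=502: ✓ → 80046
emp_id=503: ✗
emp_id=504: ✓ → 103239
emp_id=505: ✗
emp_id=506: ✓ → 75808
emp_id=507: ✓ → 138742
emp_id=508: ✗
emp_id=509: ✗
emp_id=510: ✓ → 101493
emp_id=511: ✓ → 108724
eng_sum = 55876 + 91270 + 80046 + 103239 + 75808 + 138742 + 101493 + 108724 = 755198

755198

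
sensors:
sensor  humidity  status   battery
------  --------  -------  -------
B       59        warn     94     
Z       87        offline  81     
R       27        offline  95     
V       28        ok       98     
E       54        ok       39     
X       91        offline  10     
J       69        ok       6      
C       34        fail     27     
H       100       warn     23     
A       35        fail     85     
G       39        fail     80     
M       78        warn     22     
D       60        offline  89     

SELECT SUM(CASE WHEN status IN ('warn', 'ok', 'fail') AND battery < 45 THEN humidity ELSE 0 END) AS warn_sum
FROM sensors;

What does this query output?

sensor=B: ✗
sensor=Z: ✗
sensor=R: ✗
sensor=V: ✗
sensor=E: ✓ → 54
sensor=X: ✗
sensor=J: ✓ → 69
sensor=C: ✓ → 34
sensor=H: ✓ → 100
sensor=A: ✗
sensor=G: ✗
sensor=M: ✓ → 78
sensor=D: ✗
warn_sum = 54 + 69 + 34 + 100 + 78 = 335

335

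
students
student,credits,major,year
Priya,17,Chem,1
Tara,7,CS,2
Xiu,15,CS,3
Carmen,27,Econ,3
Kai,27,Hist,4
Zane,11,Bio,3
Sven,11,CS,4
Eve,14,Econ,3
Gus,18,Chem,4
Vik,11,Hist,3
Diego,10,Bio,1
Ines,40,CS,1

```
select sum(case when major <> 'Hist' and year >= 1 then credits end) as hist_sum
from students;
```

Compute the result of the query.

student=Priya: ✓ → 17
student=Tara: ✓ → 7
student=Xiu: ✓ → 15
student=Carmen: ✓ → 27
student=Kai: ✗
student=Zane: ✓ → 11
student=Sven: ✓ → 11
student=Eve: ✓ → 14
student=Gus: ✓ → 18
student=Vik: ✗
student=Diego: ✓ → 10
student=Ines: ✓ → 40
hist_sum = 17 + 7 + 15 + 27 + 11 + 11 + 14 + 18 + 10 + 40 = 170

170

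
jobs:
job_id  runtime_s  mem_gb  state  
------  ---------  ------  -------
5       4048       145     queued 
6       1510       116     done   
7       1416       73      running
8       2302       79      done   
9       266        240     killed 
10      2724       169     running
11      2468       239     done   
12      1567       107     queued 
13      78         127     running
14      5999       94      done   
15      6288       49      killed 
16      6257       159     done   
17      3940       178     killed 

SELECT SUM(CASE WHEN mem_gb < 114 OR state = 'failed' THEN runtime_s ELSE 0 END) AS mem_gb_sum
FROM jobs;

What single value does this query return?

17572

job_id=5: ✗
job_id=6: ✗
job_id=7: ✓ → 1416
job_id=8: ✓ → 2302
job_id=9: ✗
job_id=10: ✗
job_id=11: ✗
job_id=12: ✓ → 1567
job_id=13: ✗
job_id=14: ✓ → 5999
job_id=15: ✓ → 6288
job_id=16: ✗
job_id=17: ✗
mem_gb_sum = 1416 + 2302 + 1567 + 5999 + 6288 = 17572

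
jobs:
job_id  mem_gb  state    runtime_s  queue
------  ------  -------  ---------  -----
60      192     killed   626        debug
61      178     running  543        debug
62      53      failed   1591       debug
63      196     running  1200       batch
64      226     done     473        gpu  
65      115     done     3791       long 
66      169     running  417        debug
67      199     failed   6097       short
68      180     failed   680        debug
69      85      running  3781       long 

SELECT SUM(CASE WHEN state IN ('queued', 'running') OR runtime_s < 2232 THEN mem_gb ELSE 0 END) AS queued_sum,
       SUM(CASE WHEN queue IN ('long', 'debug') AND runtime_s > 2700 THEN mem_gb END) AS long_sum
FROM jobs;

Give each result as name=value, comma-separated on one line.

queued_sum=1279, long_sum=200

[queued_sum: state IN ('queued', 'running') OR runtime_s < 2232]
job_id=60: ✓ → 192
job_id=61: ✓ → 178
job_id=62: ✓ → 53
job_id=63: ✓ → 196
job_id=64: ✓ → 226
job_id=65: ✗
job_id=66: ✓ → 169
job_id=67: ✗
job_id=68: ✓ → 180
job_id=69: ✓ → 85
queued_sum = 192 + 178 + 53 + 196 + 226 + 169 + 180 + 85 = 1279
—
[long_sum: queue IN ('long', 'debug') AND runtime_s > 2700]
job_id=60: ✗
job_id=61: ✗
job_id=62: ✗
job_id=63: ✗
job_id=64: ✗
job_id=65: ✓ → 115
job_id=66: ✗
job_id=67: ✗
job_id=68: ✗
job_id=69: ✓ → 85
long_sum = 115 + 85 = 200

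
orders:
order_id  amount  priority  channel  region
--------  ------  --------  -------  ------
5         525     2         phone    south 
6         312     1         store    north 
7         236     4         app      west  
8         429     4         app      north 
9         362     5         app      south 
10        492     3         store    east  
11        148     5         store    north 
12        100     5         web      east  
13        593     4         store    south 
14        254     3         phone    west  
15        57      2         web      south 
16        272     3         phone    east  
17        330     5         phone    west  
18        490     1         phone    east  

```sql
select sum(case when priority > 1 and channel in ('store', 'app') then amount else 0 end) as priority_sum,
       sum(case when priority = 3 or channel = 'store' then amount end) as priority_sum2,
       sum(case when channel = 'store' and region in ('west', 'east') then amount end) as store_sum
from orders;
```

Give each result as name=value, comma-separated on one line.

[priority_sum: priority > 1 and channel in ('store', 'app')]
order_id=5: ✗
order_id=6: ✗
order_id=7: ✓ → 236
order_id=8: ✓ → 429
order_id=9: ✓ → 362
order_id=10: ✓ → 492
order_id=11: ✓ → 148
order_id=12: ✗
order_id=13: ✓ → 593
order_id=14: ✗
order_id=15: ✗
order_id=16: ✗
order_id=17: ✗
order_id=18: ✗
priority_sum = 236 + 429 + 362 + 492 + 148 + 593 = 2260
—
[priority_sum2: priority = 3 or channel = 'store']
order_id=5: ✗
order_id=6: ✓ → 312
order_id=7: ✗
order_id=8: ✗
order_id=9: ✗
order_id=10: ✓ → 492
order_id=11: ✓ → 148
order_id=12: ✗
order_id=13: ✓ → 593
order_id=14: ✓ → 254
order_id=15: ✗
order_id=16: ✓ → 272
order_id=17: ✗
order_id=18: ✗
priority_sum2 = 312 + 492 + 148 + 593 + 254 + 272 = 2071
—
[store_sum: channel = 'store' and region in ('west', 'east')]
order_id=5: ✗
order_id=6: ✗
order_id=7: ✗
order_id=8: ✗
order_id=9: ✗
order_id=10: ✓ → 492
order_id=11: ✗
order_id=12: ✗
order_id=13: ✗
order_id=14: ✗
order_id=15: ✗
order_id=16: ✗
order_id=17: ✗
order_id=18: ✗
store_sum = 492

priority_sum=2260, priority_sum2=2071, store_sum=492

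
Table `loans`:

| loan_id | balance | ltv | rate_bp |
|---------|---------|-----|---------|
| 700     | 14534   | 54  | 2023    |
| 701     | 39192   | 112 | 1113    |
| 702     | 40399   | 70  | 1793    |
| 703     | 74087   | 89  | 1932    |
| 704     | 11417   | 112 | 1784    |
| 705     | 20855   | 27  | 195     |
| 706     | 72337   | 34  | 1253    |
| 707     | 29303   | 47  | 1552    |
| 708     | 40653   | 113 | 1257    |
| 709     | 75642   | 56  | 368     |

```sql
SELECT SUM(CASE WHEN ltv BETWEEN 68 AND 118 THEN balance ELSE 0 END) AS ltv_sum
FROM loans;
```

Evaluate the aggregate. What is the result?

loan_id=700: ✗
loan_id=701: ✓ → 39192
loan_id=702: ✓ → 40399
loan_id=703: ✓ → 74087
loan_id=704: ✓ → 11417
loan_id=705: ✗
loan_id=706: ✗
loan_id=707: ✗
loan_id=708: ✓ → 40653
loan_id=709: ✗
ltv_sum = 39192 + 40399 + 74087 + 11417 + 40653 = 205748

205748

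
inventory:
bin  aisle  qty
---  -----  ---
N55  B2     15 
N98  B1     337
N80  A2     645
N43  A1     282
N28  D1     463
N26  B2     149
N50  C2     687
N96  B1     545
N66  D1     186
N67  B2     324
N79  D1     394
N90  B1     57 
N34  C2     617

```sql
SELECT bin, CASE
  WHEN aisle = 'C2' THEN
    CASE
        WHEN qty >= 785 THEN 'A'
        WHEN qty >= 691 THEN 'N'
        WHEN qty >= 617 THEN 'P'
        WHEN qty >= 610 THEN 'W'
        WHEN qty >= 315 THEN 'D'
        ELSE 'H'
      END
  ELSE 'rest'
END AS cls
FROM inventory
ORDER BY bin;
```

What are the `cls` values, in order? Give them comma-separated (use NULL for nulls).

rest, rest, P, rest, P, rest, rest, rest, rest, rest, rest, rest, rest

bin=N26: aisle='B2' → outer ELSE → rest
bin=N28: aisle='D1' → outer ELSE → rest
bin=N34: aisle='C2' → inner[qty >= 617] → P
bin=N43: aisle='A1' → outer ELSE → rest
bin=N50: aisle='C2' → inner[qty >= 617] → P
bin=N55: aisle='B2' → outer ELSE → rest
bin=N66: aisle='D1' → outer ELSE → rest
bin=N67: aisle='B2' → outer ELSE → rest
bin=N79: aisle='D1' → outer ELSE → rest
bin=N80: aisle='A2' → outer ELSE → rest
bin=N90: aisle='B1' → outer ELSE → rest
bin=N96: aisle='B1' → outer ELSE → rest
bin=N98: aisle='B1' → outer ELSE → rest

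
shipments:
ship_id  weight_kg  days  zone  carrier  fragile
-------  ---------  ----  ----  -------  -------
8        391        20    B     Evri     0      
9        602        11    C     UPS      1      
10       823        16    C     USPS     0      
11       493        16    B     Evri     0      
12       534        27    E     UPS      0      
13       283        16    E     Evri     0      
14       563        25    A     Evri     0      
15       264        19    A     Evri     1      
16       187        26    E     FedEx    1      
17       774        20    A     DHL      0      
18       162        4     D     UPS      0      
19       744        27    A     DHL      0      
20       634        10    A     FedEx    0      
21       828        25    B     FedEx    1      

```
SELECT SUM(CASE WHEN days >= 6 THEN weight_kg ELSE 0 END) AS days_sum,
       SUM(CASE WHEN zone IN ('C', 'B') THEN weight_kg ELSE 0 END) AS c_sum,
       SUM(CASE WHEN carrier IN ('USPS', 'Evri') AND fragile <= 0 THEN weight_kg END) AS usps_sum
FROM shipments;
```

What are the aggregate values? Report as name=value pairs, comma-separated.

[days_sum: days >= 6]
ship_id=8: ✓ → 391
ship_id=9: ✓ → 602
ship_id=10: ✓ → 823
ship_id=11: ✓ → 493
ship_id=12: ✓ → 534
ship_id=13: ✓ → 283
ship_id=14: ✓ → 563
ship_id=15: ✓ → 264
ship_id=16: ✓ → 187
ship_id=17: ✓ → 774
ship_id=18: ✗
ship_id=19: ✓ → 744
ship_id=20: ✓ → 634
ship_id=21: ✓ → 828
days_sum = 391 + 602 + 823 + 493 + 534 + 283 + 563 + 264 + 187 + 774 + 744 + 634 + 828 = 7120
—
[c_sum: zone IN ('C', 'B')]
ship_id=8: ✓ → 391
ship_id=9: ✓ → 602
ship_id=10: ✓ → 823
ship_id=11: ✓ → 493
ship_id=12: ✗
ship_id=13: ✗
ship_id=14: ✗
ship_id=15: ✗
ship_id=16: ✗
ship_id=17: ✗
ship_id=18: ✗
ship_id=19: ✗
ship_id=20: ✗
ship_id=21: ✓ → 828
c_sum = 391 + 602 + 823 + 493 + 828 = 3137
—
[usps_sum: carrier IN ('USPS', 'Evri') AND fragile <= 0]
ship_id=8: ✓ → 391
ship_id=9: ✗
ship_id=10: ✓ → 823
ship_id=11: ✓ → 493
ship_id=12: ✗
ship_id=13: ✓ → 283
ship_id=14: ✓ → 563
ship_id=15: ✗
ship_id=16: ✗
ship_id=17: ✗
ship_id=18: ✗
ship_id=19: ✗
ship_id=20: ✗
ship_id=21: ✗
usps_sum = 391 + 823 + 493 + 283 + 563 = 2553

days_sum=7120, c_sum=3137, usps_sum=2553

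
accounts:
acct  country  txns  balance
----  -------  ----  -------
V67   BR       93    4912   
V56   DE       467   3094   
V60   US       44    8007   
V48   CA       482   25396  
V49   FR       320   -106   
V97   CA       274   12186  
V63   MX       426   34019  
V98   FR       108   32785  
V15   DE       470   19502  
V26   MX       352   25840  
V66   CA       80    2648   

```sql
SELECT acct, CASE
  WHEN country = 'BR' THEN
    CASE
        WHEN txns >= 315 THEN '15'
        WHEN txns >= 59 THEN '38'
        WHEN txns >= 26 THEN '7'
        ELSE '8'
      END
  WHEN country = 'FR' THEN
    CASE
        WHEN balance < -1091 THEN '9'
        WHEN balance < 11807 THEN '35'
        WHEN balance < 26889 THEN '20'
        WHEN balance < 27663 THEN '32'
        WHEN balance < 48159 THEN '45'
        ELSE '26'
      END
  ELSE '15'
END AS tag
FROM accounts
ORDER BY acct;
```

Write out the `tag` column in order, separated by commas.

acct=V15: country='DE' → outer ELSE → 15
acct=V26: country='MX' → outer ELSE → 15
acct=V48: country='CA' → outer ELSE → 15
acct=V49: country='FR' → inner[balance < 11807] → 35
acct=V56: country='DE' → outer ELSE → 15
acct=V60: country='US' → outer ELSE → 15
acct=V63: country='MX' → outer ELSE → 15
acct=V66: country='CA' → outer ELSE → 15
acct=V67: country='BR' → inner[txns >= 59] → 38
acct=V97: country='CA' → outer ELSE → 15
acct=V98: country='FR' → inner[balance < 48159] → 45

15, 15, 15, 35, 15, 15, 15, 15, 38, 15, 45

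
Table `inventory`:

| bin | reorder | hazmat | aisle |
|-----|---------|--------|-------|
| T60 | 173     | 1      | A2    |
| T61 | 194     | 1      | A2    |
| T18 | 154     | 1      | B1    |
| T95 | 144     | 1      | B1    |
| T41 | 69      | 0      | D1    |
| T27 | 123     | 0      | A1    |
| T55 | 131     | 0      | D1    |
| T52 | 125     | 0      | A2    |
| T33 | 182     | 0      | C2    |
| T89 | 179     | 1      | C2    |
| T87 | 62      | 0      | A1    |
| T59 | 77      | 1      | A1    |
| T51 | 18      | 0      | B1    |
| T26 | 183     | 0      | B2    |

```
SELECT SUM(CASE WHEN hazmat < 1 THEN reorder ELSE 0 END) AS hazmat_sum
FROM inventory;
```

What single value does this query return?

893

bin=T60: ✗
bin=T61: ✗
bin=T18: ✗
bin=T95: ✗
bin=T41: ✓ → 69
bin=T27: ✓ → 123
bin=T55: ✓ → 131
bin=T52: ✓ → 125
bin=T33: ✓ → 182
bin=T89: ✗
bin=T87: ✓ → 62
bin=T59: ✗
bin=T51: ✓ → 18
bin=T26: ✓ → 183
hazmat_sum = 69 + 123 + 131 + 125 + 182 + 62 + 18 + 183 = 893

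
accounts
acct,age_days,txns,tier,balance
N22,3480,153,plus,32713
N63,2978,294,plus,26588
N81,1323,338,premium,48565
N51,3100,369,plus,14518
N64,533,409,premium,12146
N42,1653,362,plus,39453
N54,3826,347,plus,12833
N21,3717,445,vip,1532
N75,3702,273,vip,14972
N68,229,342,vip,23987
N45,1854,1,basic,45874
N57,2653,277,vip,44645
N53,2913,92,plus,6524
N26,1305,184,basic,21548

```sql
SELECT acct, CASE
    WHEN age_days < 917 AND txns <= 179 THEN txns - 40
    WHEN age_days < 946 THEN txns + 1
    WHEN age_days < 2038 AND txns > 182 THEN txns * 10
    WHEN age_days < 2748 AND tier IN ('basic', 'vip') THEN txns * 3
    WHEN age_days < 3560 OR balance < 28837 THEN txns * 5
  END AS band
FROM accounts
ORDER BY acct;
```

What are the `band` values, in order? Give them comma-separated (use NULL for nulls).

acct=N21: age_days < 3560 OR balance < 28837 → 2225
acct=N22: age_days < 3560 OR balance < 28837 → 765
acct=N26: age_days < 2038 AND txns > 182 → 1840
acct=N42: age_days < 2038 AND txns > 182 → 3620
acct=N45: age_days < 2748 AND tier IN ('basic', 'vip') → 3
acct=N51: age_days < 3560 OR balance < 28837 → 1845
acct=N53: age_days < 3560 OR balance < 28837 → 460
acct=N54: age_days < 3560 OR balance < 28837 → 1735
acct=N57: age_days < 2748 AND tier IN ('basic', 'vip') → 831
acct=N63: age_days < 3560 OR balance < 28837 → 1470
acct=N64: age_days < 946 → 410
acct=N68: age_days < 946 → 343
acct=N75: age_days < 3560 OR balance < 28837 → 1365
acct=N81: age_days < 2038 AND txns > 182 → 3380

2225, 765, 1840, 3620, 3, 1845, 460, 1735, 831, 1470, 410, 343, 1365, 3380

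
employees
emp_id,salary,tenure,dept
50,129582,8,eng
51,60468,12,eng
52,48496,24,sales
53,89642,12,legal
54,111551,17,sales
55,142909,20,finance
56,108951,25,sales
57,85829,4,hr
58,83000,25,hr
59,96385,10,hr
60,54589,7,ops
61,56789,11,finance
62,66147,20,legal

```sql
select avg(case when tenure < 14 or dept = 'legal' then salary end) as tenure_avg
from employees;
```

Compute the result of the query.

emp_id=50: ✓ → 129582
emp_id=51: ✓ → 60468
emp_id=52: ✗
emp_id=53: ✓ → 89642
emp_id=54: ✗
emp_id=55: ✗
emp_id=56: ✗
emp_id=57: ✓ → 85829
emp_id=58: ✗
emp_id=59: ✓ → 96385
emp_id=60: ✓ → 54589
emp_id=61: ✓ → 56789
emp_id=62: ✓ → 66147
tenure_avg = (129582 + 60468 + 89642 + 85829 + 96385 + 54589 + 56789 + 66147) / 8 = 79928.875

79928.875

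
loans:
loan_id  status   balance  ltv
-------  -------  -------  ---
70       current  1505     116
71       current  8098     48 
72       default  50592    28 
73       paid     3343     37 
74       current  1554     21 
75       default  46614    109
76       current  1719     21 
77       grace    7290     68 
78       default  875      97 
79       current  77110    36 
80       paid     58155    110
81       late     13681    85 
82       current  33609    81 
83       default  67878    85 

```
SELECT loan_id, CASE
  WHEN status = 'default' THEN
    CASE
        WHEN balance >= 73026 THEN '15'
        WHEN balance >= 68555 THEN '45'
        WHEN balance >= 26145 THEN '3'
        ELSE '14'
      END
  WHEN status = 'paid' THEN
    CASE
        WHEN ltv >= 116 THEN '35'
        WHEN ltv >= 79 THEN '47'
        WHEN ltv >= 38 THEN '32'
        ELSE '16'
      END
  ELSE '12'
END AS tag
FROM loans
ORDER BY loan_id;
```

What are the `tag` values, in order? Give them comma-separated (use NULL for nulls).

loan_id=70: status='current' → outer ELSE → 12
loan_id=71: status='current' → outer ELSE → 12
loan_id=72: status='default' → inner[balance >= 26145] → 3
loan_id=73: status='paid' → inner[ELSE] → 16
loan_id=74: status='current' → outer ELSE → 12
loan_id=75: status='default' → inner[balance >= 26145] → 3
loan_id=76: status='current' → outer ELSE → 12
loan_id=77: status='grace' → outer ELSE → 12
loan_id=78: status='default' → inner[ELSE] → 14
loan_id=79: status='current' → outer ELSE → 12
loan_id=80: status='paid' → inner[ltv >= 79] → 47
loan_id=81: status='late' → outer ELSE → 12
loan_id=82: status='current' → outer ELSE → 12
loan_id=83: status='default' → inner[balance >= 26145] → 3

12, 12, 3, 16, 12, 3, 12, 12, 14, 12, 47, 12, 12, 3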